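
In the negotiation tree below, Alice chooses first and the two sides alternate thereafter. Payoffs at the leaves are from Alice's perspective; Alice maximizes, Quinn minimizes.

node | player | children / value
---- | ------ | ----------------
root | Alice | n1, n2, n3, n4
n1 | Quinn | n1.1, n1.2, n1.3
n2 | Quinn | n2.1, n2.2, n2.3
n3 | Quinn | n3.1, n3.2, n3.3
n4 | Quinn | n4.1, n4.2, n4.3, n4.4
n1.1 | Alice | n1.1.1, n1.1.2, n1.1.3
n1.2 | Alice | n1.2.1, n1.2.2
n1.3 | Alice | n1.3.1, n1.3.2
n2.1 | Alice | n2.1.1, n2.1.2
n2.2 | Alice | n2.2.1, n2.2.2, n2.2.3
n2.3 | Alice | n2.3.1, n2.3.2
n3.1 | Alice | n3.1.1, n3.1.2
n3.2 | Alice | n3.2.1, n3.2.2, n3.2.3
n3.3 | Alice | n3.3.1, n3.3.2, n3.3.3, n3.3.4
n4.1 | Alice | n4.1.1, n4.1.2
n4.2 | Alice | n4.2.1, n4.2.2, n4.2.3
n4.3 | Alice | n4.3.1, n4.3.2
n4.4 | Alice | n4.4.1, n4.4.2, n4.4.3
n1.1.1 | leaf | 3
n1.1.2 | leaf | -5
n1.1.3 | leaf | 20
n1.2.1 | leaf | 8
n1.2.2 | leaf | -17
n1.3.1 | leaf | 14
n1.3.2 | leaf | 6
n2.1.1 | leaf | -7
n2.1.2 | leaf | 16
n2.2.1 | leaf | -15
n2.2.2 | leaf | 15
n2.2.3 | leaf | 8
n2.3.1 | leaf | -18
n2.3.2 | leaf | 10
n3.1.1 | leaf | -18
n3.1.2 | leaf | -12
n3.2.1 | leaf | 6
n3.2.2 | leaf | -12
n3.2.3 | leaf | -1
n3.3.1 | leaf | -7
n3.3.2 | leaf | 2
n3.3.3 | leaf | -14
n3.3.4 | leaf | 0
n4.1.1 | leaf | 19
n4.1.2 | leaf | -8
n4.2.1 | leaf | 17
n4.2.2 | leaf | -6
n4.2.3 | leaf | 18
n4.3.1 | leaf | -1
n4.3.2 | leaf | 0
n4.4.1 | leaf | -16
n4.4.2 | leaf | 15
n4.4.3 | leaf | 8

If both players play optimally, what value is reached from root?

10

n1.1 (Alice): max(3, -5, 20) = 20
n1.2 (Alice): max(8, -17) = 8
n1.3 (Alice): max(14, 6) = 14
n1 (Quinn): min(20, 8, 14) = 8
n2.1 (Alice): max(-7, 16) = 16
n2.2 (Alice): max(-15, 15, 8) = 15
n2.3 (Alice): max(-18, 10) = 10
n2 (Quinn): min(16, 15, 10) = 10
n3.1 (Alice): max(-18, -12) = -12
n3.2 (Alice): max(6, -12, -1) = 6
n3.3 (Alice): max(-7, 2, -14, 0) = 2
n3 (Quinn): min(-12, 6, 2) = -12
n4.1 (Alice): max(19, -8) = 19
n4.2 (Alice): max(17, -6, 18) = 18
n4.3 (Alice): max(-1, 0) = 0
n4.4 (Alice): max(-16, 15, 8) = 15
n4 (Quinn): min(19, 18, 0, 15) = 0
root (Alice): max(8, 10, -12, 0) = 10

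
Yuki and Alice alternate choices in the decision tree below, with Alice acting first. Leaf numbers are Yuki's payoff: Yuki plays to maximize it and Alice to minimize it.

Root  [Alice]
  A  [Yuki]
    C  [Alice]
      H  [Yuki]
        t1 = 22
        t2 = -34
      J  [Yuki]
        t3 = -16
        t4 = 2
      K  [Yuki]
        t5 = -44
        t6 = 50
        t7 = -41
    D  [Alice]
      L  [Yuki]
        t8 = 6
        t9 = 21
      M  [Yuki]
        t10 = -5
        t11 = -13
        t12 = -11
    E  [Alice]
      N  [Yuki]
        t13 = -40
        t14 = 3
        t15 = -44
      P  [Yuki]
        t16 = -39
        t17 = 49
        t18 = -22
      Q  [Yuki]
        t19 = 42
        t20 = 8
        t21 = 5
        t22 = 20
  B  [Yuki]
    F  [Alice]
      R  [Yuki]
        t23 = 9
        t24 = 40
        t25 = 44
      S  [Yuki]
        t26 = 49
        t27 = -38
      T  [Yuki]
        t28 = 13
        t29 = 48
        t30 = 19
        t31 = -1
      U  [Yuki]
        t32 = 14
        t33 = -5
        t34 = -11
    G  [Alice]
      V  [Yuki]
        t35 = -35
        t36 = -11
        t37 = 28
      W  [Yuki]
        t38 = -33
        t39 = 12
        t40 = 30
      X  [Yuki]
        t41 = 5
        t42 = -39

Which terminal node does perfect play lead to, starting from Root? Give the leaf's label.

H (Yuki): max(22, -34) = 22
J (Yuki): max(-16, 2) = 2
K (Yuki): max(-44, 50, -41) = 50
C (Alice): min(22, 2, 50) = 2
L (Yuki): max(6, 21) = 21
M (Yuki): max(-5, -13, -11) = -5
D (Alice): min(21, -5) = -5
N (Yuki): max(-40, 3, -44) = 3
P (Yuki): max(-39, 49, -22) = 49
Q (Yuki): max(42, 8, 5, 20) = 42
E (Alice): min(3, 49, 42) = 3
A (Yuki): max(2, -5, 3) = 3
R (Yuki): max(9, 40, 44) = 44
S (Yuki): max(49, -38) = 49
T (Yuki): max(13, 48, 19, -1) = 48
U (Yuki): max(14, -5, -11) = 14
F (Alice): min(44, 49, 48, 14) = 14
V (Yuki): max(-35, -11, 28) = 28
W (Yuki): max(-33, 12, 30) = 30
X (Yuki): max(5, -39) = 5
G (Alice): min(28, 30, 5) = 5
B (Yuki): max(14, 5) = 14
Root (Alice): min(3, 14) = 3
At Root, Alice picks A (lowest: 3).
At A, Yuki picks E (highest: 3).
At E, Alice picks N (lowest: 3).
At N, Yuki picks t14 (highest: 3).
Terminal value 3.

t14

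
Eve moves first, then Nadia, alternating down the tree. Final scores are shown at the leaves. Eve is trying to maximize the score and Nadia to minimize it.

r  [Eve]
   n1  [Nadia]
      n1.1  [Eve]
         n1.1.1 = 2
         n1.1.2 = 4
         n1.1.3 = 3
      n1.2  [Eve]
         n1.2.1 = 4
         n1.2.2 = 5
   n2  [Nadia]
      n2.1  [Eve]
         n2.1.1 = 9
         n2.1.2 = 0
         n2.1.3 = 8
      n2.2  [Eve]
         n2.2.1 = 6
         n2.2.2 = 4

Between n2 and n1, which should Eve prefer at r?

n2

n2.1 (Eve): max(9, 0, 8) = 9
n2.2 (Eve): max(6, 4) = 6
n2 (Nadia): min(9, 6) = 6
n1.1 (Eve): max(2, 4, 3) = 4
n1.2 (Eve): max(4, 5) = 5
n1 (Nadia): min(4, 5) = 4
Eve prefers the higher value; n2=6, n1=4. n2 is better since 6 > 4.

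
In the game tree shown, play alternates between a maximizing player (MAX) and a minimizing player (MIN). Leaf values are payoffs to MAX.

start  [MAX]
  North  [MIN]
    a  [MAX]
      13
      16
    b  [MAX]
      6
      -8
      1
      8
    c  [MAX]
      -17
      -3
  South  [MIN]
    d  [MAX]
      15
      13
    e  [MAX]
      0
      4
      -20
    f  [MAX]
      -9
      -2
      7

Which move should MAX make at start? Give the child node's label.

South

a (MAX): max(13, 16) = 16
b (MAX): max(6, -8, 1, 8) = 8
c (MAX): max(-17, -3) = -3
North (MIN): min(16, 8, -3) = -3
d (MAX): max(15, 13) = 15
e (MAX): max(0, 4, -20) = 4
f (MAX): max(-9, -2, 7) = 7
South (MIN): min(15, 4, 7) = 4
start (MAX): max(-3, 4) = 4
MAX at start wants the highest of {North=-3, South=4}, so chooses South.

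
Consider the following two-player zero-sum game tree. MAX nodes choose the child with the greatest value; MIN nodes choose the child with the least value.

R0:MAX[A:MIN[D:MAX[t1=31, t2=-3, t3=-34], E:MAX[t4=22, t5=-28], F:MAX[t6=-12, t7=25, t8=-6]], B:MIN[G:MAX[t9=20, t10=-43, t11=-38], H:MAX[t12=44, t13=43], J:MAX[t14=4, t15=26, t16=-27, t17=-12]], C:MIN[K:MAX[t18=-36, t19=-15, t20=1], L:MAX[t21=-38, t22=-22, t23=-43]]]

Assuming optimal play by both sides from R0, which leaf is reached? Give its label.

t4

D (MAX): max(31, -3, -34) = 31
E (MAX): max(22, -28) = 22
F (MAX): max(-12, 25, -6) = 25
A (MIN): min(31, 22, 25) = 22
G (MAX): max(20, -43, -38) = 20
H (MAX): max(44, 43) = 44
J (MAX): max(4, 26, -27, -12) = 26
B (MIN): min(20, 44, 26) = 20
K (MAX): max(-36, -15, 1) = 1
L (MAX): max(-38, -22, -43) = -22
C (MIN): min(1, -22) = -22
R0 (MAX): max(22, 20, -22) = 22
At R0, MAX picks A (highest: 22).
At A, MIN picks E (lowest: 22).
At E, MAX picks t4 (highest: 22).
Terminal value 22.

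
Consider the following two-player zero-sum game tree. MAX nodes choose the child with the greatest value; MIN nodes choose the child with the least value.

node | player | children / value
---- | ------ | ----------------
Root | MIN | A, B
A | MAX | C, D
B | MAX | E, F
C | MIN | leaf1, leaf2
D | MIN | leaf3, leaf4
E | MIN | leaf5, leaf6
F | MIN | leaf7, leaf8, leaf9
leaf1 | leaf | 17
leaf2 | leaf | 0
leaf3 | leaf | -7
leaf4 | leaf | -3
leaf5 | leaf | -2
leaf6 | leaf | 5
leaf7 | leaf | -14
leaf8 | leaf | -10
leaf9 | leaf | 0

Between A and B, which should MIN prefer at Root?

B

C (MIN): min(17, 0) = 0
D (MIN): min(-7, -3) = -7
A (MAX): max(0, -7) = 0
E (MIN): min(-2, 5) = -2
F (MIN): min(-14, -10, 0) = -14
B (MAX): max(-2, -14) = -2
MIN prefers the lower value; A=0, B=-2. B is better since -2 < 0.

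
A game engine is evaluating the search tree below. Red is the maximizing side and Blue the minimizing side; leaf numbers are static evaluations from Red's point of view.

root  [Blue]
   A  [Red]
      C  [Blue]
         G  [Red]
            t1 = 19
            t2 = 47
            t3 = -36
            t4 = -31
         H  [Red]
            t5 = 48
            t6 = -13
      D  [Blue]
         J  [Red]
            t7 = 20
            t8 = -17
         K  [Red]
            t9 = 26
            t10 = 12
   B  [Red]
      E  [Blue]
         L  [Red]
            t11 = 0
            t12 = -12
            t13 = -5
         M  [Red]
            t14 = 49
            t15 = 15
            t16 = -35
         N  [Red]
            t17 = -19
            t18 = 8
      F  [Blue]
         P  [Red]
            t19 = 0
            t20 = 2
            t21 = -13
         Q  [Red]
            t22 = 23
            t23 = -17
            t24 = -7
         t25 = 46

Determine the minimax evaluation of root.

G (Red): max(19, 47, -36, -31) = 47
H (Red): max(48, -13) = 48
C (Blue): min(47, 48) = 47
J (Red): max(20, -17) = 20
K (Red): max(26, 12) = 26
D (Blue): min(20, 26) = 20
A (Red): max(47, 20) = 47
L (Red): max(0, -12, -5) = 0
M (Red): max(49, 15, -35) = 49
N (Red): max(-19, 8) = 8
E (Blue): min(0, 49, 8) = 0
P (Red): max(0, 2, -13) = 2
Q (Red): max(23, -17, -7) = 23
F (Blue): min(2, 23, 46) = 2
B (Red): max(0, 2) = 2
root (Blue): min(47, 2) = 2

2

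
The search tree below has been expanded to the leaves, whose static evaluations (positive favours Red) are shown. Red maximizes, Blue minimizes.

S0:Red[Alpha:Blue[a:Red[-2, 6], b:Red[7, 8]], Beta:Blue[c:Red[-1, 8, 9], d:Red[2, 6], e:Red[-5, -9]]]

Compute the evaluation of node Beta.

c (Red): max(-1, 8, 9) = 9
d (Red): max(2, 6) = 6
e (Red): max(-5, -9) = -5
Beta (Blue): min(9, 6, -5) = -5

-5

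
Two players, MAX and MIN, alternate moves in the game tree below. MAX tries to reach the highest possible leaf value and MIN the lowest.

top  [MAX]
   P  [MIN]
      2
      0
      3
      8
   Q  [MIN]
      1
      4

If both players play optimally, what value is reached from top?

1

P (MIN): min(2, 0, 3, 8) = 0
Q (MIN): min(1, 4) = 1
top (MAX): max(0, 1) = 1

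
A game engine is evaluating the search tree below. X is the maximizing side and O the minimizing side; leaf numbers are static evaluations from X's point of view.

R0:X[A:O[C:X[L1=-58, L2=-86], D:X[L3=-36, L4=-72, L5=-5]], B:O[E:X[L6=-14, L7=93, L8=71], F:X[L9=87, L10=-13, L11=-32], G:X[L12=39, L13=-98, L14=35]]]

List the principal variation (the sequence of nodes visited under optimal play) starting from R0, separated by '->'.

R0 -> B -> G -> L12

C (X): max(-58, -86) = -58
D (X): max(-36, -72, -5) = -5
A (O): min(-58, -5) = -58
E (X): max(-14, 93, 71) = 93
F (X): max(87, -13, -32) = 87
G (X): max(39, -98, 35) = 39
B (O): min(93, 87, 39) = 39
R0 (X): max(-58, 39) = 39
At R0, X picks B (highest: 39).
At B, O picks G (lowest: 39).
At G, X picks L12 (highest: 39).
Terminal value 39.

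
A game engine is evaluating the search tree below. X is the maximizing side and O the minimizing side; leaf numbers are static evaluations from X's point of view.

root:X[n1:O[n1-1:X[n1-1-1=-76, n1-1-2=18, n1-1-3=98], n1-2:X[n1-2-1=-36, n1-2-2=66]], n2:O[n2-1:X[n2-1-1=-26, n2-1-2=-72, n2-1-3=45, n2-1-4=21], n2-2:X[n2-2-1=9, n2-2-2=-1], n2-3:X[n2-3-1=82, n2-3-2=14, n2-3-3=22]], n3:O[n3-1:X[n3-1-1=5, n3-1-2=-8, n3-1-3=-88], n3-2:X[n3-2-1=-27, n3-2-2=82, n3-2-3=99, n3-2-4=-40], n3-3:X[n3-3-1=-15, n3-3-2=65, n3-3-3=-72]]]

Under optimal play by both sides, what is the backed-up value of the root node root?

66

n1-1 (X): max(-76, 18, 98) = 98
n1-2 (X): max(-36, 66) = 66
n1 (O): min(98, 66) = 66
n2-1 (X): max(-26, -72, 45, 21) = 45
n2-2 (X): max(9, -1) = 9
n2-3 (X): max(82, 14, 22) = 82
n2 (O): min(45, 9, 82) = 9
n3-1 (X): max(5, -8, -88) = 5
n3-2 (X): max(-27, 82, 99, -40) = 99
n3-3 (X): max(-15, 65, -72) = 65
n3 (O): min(5, 99, 65) = 5
root (X): max(66, 9, 5) = 66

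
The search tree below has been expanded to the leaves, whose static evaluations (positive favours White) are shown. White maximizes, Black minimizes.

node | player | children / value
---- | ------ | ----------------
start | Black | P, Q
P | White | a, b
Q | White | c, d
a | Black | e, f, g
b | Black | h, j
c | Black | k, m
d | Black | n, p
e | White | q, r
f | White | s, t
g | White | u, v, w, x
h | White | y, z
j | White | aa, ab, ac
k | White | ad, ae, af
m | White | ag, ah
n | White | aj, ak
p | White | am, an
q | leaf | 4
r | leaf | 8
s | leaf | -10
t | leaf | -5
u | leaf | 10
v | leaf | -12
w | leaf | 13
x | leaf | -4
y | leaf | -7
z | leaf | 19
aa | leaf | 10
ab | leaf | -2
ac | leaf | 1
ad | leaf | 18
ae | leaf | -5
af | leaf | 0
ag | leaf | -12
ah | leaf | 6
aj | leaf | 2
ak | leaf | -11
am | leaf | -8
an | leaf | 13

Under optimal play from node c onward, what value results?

6

k (White): max(18, -5, 0) = 18
m (White): max(-12, 6) = 6
c (Black): min(18, 6) = 6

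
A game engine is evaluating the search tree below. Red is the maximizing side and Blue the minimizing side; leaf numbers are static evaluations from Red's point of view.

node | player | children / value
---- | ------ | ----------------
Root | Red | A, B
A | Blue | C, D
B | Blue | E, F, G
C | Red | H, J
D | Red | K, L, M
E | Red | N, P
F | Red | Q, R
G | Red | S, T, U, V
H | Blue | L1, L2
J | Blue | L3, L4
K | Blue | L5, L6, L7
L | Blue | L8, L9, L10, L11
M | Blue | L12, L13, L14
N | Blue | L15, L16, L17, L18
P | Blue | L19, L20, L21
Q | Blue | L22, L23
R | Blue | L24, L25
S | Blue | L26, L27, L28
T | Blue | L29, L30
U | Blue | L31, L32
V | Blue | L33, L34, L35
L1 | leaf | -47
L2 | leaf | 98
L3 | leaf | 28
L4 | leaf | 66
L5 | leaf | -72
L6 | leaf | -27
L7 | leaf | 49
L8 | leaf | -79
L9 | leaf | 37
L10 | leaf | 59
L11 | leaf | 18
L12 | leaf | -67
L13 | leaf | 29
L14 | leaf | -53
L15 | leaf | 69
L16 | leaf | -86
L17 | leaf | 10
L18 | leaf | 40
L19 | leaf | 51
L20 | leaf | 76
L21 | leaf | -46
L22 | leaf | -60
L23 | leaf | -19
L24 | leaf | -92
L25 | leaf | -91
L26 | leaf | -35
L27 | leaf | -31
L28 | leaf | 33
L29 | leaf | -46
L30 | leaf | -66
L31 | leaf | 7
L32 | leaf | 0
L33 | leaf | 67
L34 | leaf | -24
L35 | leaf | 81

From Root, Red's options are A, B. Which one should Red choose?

B

H (Blue): min(-47, 98) = -47
J (Blue): min(28, 66) = 28
C (Red): max(-47, 28) = 28
K (Blue): min(-72, -27, 49) = -72
L (Blue): min(-79, 37, 59, 18) = -79
M (Blue): min(-67, 29, -53) = -67
D (Red): max(-72, -79, -67) = -67
A (Blue): min(28, -67) = -67
N (Blue): min(69, -86, 10, 40) = -86
P (Blue): min(51, 76, -46) = -46
E (Red): max(-86, -46) = -46
Q (Blue): min(-60, -19) = -60
R (Blue): min(-92, -91) = -92
F (Red): max(-60, -92) = -60
S (Blue): min(-35, -31, 33) = -35
T (Blue): min(-46, -66) = -66
U (Blue): min(7, 0) = 0
V (Blue): min(67, -24, 81) = -24
G (Red): max(-35, -66, 0, -24) = 0
B (Blue): min(-46, -60, 0) = -60
Root (Red): max(-67, -60) = -60
Red at Root wants the highest of {A=-67, B=-60}, so chooses B.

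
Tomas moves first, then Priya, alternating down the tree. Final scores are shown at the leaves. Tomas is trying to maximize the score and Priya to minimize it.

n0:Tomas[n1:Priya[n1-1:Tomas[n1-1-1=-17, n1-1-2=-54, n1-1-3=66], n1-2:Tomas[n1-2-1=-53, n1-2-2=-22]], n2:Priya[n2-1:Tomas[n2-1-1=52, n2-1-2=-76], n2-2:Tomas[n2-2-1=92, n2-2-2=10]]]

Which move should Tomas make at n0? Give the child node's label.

n1-1 (Tomas): max(-17, -54, 66) = 66
n1-2 (Tomas): max(-53, -22) = -22
n1 (Priya): min(66, -22) = -22
n2-1 (Tomas): max(52, -76) = 52
n2-2 (Tomas): max(92, 10) = 92
n2 (Priya): min(52, 92) = 52
n0 (Tomas): max(-22, 52) = 52
Tomas at n0 wants the highest of {n1=-22, n2=52}, so chooses n2.

n2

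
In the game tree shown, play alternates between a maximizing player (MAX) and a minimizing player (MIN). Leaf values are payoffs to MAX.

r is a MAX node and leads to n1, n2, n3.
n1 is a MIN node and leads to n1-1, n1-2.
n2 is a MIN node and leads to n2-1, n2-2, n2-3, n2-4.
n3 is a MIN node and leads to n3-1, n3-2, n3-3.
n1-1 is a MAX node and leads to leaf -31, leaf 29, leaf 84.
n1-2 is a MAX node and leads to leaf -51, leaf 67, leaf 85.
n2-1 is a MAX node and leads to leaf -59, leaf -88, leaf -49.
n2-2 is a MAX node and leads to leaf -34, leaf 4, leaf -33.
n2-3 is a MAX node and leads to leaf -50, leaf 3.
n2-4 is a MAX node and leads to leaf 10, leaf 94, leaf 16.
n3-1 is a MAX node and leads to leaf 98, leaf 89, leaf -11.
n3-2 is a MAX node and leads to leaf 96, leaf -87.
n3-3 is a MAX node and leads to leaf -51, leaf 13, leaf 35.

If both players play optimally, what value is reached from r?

84

n1-1 (MAX): max(-31, 29, 84) = 84
n1-2 (MAX): max(-51, 67, 85) = 85
n1 (MIN): min(84, 85) = 84
n2-1 (MAX): max(-59, -88, -49) = -49
n2-2 (MAX): max(-34, 4, -33) = 4
n2-3 (MAX): max(-50, 3) = 3
n2-4 (MAX): max(10, 94, 16) = 94
n2 (MIN): min(-49, 4, 3, 94) = -49
n3-1 (MAX): max(98, 89, -11) = 98
n3-2 (MAX): max(96, -87) = 96
n3-3 (MAX): max(-51, 13, 35) = 35
n3 (MIN): min(98, 96, 35) = 35
r (MAX): max(84, -49, 35) = 84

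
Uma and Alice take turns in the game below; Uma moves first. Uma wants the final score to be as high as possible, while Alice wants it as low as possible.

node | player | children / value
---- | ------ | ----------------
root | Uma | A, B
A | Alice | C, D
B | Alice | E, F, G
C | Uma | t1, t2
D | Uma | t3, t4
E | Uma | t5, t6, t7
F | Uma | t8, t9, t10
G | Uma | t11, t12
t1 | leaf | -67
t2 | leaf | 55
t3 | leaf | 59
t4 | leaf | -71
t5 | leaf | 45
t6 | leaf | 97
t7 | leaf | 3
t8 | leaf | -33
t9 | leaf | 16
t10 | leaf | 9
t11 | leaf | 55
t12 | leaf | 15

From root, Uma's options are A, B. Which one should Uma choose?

A

C (Uma): max(-67, 55) = 55
D (Uma): max(59, -71) = 59
A (Alice): min(55, 59) = 55
E (Uma): max(45, 97, 3) = 97
F (Uma): max(-33, 16, 9) = 16
G (Uma): max(55, 15) = 55
B (Alice): min(97, 16, 55) = 16
root (Uma): max(55, 16) = 55
Uma at root wants the highest of {A=55, B=16}, so chooses A.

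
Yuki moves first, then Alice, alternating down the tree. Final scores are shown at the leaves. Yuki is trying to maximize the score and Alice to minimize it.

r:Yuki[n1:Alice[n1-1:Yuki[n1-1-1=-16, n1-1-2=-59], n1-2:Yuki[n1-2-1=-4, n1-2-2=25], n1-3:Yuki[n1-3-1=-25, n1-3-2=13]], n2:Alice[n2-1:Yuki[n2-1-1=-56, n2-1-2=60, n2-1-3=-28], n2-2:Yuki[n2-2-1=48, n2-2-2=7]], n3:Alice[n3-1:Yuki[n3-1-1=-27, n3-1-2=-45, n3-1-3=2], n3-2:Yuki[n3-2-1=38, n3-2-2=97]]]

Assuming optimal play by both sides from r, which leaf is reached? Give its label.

n1-1 (Yuki): max(-16, -59) = -16
n1-2 (Yuki): max(-4, 25) = 25
n1-3 (Yuki): max(-25, 13) = 13
n1 (Alice): min(-16, 25, 13) = -16
n2-1 (Yuki): max(-56, 60, -28) = 60
n2-2 (Yuki): max(48, 7) = 48
n2 (Alice): min(60, 48) = 48
n3-1 (Yuki): max(-27, -45, 2) = 2
n3-2 (Yuki): max(38, 97) = 97
n3 (Alice): min(2, 97) = 2
r (Yuki): max(-16, 48, 2) = 48
At r, Yuki picks n2 (highest: 48).
At n2, Alice picks n2-2 (lowest: 48).
At n2-2, Yuki picks n2-2-1 (highest: 48).
Terminal value 48.

n2-2-1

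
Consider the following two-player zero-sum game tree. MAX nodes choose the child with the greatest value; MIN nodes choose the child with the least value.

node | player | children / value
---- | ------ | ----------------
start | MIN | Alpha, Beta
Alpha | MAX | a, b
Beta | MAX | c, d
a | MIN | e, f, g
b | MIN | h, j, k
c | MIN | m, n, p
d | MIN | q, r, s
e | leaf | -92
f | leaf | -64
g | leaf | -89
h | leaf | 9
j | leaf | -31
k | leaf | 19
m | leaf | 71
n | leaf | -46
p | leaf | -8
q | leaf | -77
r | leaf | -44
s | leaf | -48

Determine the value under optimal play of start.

-46

a (MIN): min(-92, -64, -89) = -92
b (MIN): min(9, -31, 19) = -31
Alpha (MAX): max(-92, -31) = -31
c (MIN): min(71, -46, -8) = -46
d (MIN): min(-77, -44, -48) = -77
Beta (MAX): max(-46, -77) = -46
start (MIN): min(-31, -46) = -46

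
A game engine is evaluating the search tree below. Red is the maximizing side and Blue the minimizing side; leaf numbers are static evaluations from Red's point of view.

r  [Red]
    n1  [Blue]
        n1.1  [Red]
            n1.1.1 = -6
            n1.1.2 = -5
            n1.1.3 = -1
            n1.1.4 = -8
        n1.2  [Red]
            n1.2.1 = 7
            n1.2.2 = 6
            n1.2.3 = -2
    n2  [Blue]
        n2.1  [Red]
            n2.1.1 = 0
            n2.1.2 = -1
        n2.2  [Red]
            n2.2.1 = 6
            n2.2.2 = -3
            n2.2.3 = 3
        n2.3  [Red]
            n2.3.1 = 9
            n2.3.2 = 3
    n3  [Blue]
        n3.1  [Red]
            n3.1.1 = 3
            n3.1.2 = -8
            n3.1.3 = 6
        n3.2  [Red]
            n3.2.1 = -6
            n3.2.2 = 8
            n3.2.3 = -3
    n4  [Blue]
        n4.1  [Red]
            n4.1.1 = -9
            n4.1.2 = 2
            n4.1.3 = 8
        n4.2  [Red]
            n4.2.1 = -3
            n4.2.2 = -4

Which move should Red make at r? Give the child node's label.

n3

n1.1 (Red): max(-6, -5, -1, -8) = -1
n1.2 (Red): max(7, 6, -2) = 7
n1 (Blue): min(-1, 7) = -1
n2.1 (Red): max(0, -1) = 0
n2.2 (Red): max(6, -3, 3) = 6
n2.3 (Red): max(9, 3) = 9
n2 (Blue): min(0, 6, 9) = 0
n3.1 (Red): max(3, -8, 6) = 6
n3.2 (Red): max(-6, 8, -3) = 8
n3 (Blue): min(6, 8) = 6
n4.1 (Red): max(-9, 2, 8) = 8
n4.2 (Red): max(-3, -4) = -3
n4 (Blue): min(8, -3) = -3
r (Red): max(-1, 0, 6, -3) = 6
Red at r wants the highest of {n1=-1, n2=0, n3=6, n4=-3}, so chooses n3.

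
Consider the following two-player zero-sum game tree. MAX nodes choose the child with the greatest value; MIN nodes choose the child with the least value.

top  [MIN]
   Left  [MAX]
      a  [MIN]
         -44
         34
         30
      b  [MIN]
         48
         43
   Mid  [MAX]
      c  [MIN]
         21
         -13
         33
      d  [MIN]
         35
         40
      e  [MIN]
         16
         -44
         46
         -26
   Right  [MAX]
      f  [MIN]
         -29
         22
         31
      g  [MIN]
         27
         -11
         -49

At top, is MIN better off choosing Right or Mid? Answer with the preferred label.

f (MIN): min(-29, 22, 31) = -29
g (MIN): min(27, -11, -49) = -49
Right (MAX): max(-29, -49) = -29
c (MIN): min(21, -13, 33) = -13
d (MIN): min(35, 40) = 35
e (MIN): min(16, -44, 46, -26) = -44
Mid (MAX): max(-13, 35, -44) = 35
MIN prefers the lower value; Right=-29, Mid=35. Right is better since -29 < 35.

Right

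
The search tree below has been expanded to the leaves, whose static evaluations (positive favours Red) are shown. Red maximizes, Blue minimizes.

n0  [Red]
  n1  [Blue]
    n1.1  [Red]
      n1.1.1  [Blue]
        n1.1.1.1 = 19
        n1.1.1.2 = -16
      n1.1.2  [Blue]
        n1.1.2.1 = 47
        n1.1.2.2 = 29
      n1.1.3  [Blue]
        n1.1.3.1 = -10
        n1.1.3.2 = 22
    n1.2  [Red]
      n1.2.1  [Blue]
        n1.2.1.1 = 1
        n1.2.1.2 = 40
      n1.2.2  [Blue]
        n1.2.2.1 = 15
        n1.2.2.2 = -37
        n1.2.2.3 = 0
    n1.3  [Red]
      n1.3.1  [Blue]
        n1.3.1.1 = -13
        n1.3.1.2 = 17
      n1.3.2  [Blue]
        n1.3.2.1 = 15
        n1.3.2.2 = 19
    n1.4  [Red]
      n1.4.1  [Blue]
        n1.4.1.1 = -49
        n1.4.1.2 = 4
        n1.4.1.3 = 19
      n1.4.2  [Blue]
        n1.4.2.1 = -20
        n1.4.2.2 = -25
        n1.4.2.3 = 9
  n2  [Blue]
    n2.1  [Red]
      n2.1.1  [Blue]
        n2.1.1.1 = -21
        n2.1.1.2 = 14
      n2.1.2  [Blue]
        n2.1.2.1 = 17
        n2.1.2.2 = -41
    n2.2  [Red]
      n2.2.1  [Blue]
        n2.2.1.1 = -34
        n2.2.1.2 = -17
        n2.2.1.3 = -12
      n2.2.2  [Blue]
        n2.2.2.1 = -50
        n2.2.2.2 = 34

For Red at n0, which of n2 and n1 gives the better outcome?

n2.1.1 (Blue): min(-21, 14) = -21
n2.1.2 (Blue): min(17, -41) = -41
n2.1 (Red): max(-21, -41) = -21
n2.2.1 (Blue): min(-34, -17, -12) = -34
n2.2.2 (Blue): min(-50, 34) = -50
n2.2 (Red): max(-34, -50) = -34
n2 (Blue): min(-21, -34) = -34
n1.1.1 (Blue): min(19, -16) = -16
n1.1.2 (Blue): min(47, 29) = 29
n1.1.3 (Blue): min(-10, 22) = -10
n1.1 (Red): max(-16, 29, -10) = 29
n1.2.1 (Blue): min(1, 40) = 1
n1.2.2 (Blue): min(15, -37, 0) = -37
n1.2 (Red): max(1, -37) = 1
n1.3.1 (Blue): min(-13, 17) = -13
n1.3.2 (Blue): min(15, 19) = 15
n1.3 (Red): max(-13, 15) = 15
n1.4.1 (Blue): min(-49, 4, 19) = -49
n1.4.2 (Blue): min(-20, -25, 9) = -25
n1.4 (Red): max(-49, -25) = -25
n1 (Blue): min(29, 1, 15, -25) = -25
Red prefers the higher value; n2=-34, n1=-25. n1 is better since -25 > -34.

n1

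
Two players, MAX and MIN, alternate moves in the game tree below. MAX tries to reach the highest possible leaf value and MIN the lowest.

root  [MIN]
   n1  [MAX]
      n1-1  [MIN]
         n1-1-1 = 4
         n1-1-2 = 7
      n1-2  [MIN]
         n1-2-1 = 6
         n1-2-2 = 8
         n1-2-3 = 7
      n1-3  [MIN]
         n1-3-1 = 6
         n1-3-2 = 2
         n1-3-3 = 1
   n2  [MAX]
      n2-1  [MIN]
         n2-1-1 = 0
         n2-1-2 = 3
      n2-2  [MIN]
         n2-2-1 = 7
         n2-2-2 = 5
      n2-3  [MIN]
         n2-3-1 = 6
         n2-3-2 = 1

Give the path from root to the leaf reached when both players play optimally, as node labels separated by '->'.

root -> n2 -> n2-2 -> n2-2-2

n1-1 (MIN): min(4, 7) = 4
n1-2 (MIN): min(6, 8, 7) = 6
n1-3 (MIN): min(6, 2, 1) = 1
n1 (MAX): max(4, 6, 1) = 6
n2-1 (MIN): min(0, 3) = 0
n2-2 (MIN): min(7, 5) = 5
n2-3 (MIN): min(6, 1) = 1
n2 (MAX): max(0, 5, 1) = 5
root (MIN): min(6, 5) = 5
At root, MIN picks n2 (lowest: 5).
At n2, MAX picks n2-2 (highest: 5).
At n2-2, MIN picks n2-2-2 (lowest: 5).
Terminal value 5.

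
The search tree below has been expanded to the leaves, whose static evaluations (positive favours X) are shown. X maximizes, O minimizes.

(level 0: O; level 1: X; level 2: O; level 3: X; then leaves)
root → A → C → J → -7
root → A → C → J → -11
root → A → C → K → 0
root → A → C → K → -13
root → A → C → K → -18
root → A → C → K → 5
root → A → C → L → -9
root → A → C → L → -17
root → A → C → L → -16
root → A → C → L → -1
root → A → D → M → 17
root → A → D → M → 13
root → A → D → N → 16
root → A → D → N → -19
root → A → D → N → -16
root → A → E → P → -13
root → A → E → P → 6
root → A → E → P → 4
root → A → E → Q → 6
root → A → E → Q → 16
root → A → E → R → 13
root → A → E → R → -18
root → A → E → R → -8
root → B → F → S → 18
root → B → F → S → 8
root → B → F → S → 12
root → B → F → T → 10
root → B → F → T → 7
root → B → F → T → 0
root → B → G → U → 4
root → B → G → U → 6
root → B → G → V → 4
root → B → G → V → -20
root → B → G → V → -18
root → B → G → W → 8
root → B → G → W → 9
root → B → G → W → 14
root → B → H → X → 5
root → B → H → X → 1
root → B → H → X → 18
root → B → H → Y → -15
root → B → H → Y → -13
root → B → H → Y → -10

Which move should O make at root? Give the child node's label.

B

J (X): max(-7, -11) = -7
K (X): max(0, -13, -18, 5) = 5
L (X): max(-9, -17, -16, -1) = -1
C (O): min(-7, 5, -1) = -7
M (X): max(17, 13) = 17
N (X): max(16, -19, -16) = 16
D (O): min(17, 16) = 16
P (X): max(-13, 6, 4) = 6
Q (X): max(6, 16) = 16
R (X): max(13, -18, -8) = 13
E (O): min(6, 16, 13) = 6
A (X): max(-7, 16, 6) = 16
S (X): max(18, 8, 12) = 18
T (X): max(10, 7, 0) = 10
F (O): min(18, 10) = 10
U (X): max(4, 6) = 6
V (X): max(4, -20, -18) = 4
W (X): max(8, 9, 14) = 14
G (O): min(6, 4, 14) = 4
X (X): max(5, 1, 18) = 18
Y (X): max(-15, -13, -10) = -10
H (O): min(18, -10) = -10
B (X): max(10, 4, -10) = 10
root (O): min(16, 10) = 10
O at root wants the lowest of {A=16, B=10}, so chooses B.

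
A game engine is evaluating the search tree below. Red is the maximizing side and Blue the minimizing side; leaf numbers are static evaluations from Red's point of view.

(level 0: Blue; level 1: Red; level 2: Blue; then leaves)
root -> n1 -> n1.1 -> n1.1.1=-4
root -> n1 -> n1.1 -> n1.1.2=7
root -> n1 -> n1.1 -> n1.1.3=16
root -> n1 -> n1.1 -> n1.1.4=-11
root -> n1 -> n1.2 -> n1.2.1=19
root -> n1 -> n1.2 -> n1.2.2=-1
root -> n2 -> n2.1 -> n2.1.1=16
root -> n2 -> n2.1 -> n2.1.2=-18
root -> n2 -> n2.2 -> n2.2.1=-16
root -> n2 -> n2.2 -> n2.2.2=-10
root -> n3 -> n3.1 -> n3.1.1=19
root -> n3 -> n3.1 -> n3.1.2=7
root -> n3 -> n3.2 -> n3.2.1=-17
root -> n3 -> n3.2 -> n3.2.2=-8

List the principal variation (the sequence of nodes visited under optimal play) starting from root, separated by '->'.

root -> n2 -> n2.2 -> n2.2.1

n1.1 (Blue): min(-4, 7, 16, -11) = -11
n1.2 (Blue): min(19, -1) = -1
n1 (Red): max(-11, -1) = -1
n2.1 (Blue): min(16, -18) = -18
n2.2 (Blue): min(-16, -10) = -16
n2 (Red): max(-18, -16) = -16
n3.1 (Blue): min(19, 7) = 7
n3.2 (Blue): min(-17, -8) = -17
n3 (Red): max(7, -17) = 7
root (Blue): min(-1, -16, 7) = -16
At root, Blue picks n2 (lowest: -16).
At n2, Red picks n2.2 (highest: -16).
At n2.2, Blue picks n2.2.1 (lowest: -16).
Terminal value -16.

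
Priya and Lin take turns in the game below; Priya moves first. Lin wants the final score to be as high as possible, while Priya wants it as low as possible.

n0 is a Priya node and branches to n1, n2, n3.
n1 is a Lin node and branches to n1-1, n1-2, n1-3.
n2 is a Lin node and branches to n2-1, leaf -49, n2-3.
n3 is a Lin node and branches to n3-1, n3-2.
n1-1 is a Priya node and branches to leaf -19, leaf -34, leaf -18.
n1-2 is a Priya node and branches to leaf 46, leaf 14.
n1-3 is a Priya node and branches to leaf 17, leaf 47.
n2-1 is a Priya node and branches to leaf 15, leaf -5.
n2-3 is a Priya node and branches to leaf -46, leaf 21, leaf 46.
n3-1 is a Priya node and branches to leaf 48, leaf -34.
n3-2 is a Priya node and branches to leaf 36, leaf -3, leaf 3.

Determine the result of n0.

n1-1 (Priya): min(-19, -34, -18) = -34
n1-2 (Priya): min(46, 14) = 14
n1-3 (Priya): min(17, 47) = 17
n1 (Lin): max(-34, 14, 17) = 17
n2-1 (Priya): min(15, -5) = -5
n2-3 (Priya): min(-46, 21, 46) = -46
n2 (Lin): max(-5, -49, -46) = -5
n3-1 (Priya): min(48, -34) = -34
n3-2 (Priya): min(36, -3, 3) = -3
n3 (Lin): max(-34, -3) = -3
n0 (Priya): min(17, -5, -3) = -5

-5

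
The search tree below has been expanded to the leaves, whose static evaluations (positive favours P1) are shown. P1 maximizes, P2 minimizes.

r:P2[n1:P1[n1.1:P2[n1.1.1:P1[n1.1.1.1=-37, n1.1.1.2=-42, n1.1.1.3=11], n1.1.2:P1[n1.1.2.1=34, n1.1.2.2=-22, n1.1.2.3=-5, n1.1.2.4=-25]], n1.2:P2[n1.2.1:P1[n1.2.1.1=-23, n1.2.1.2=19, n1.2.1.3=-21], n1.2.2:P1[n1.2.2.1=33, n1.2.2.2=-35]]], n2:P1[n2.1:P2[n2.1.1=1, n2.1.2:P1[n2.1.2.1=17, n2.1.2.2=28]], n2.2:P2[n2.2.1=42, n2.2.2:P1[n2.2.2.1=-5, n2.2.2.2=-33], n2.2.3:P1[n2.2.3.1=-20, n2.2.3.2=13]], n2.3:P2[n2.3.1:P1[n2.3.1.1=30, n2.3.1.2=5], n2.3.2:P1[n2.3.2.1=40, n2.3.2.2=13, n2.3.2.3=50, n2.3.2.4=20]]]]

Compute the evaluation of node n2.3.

n2.3.1 (P1): max(30, 5) = 30
n2.3.2 (P1): max(40, 13, 50, 20) = 50
n2.3 (P2): min(30, 50) = 30

30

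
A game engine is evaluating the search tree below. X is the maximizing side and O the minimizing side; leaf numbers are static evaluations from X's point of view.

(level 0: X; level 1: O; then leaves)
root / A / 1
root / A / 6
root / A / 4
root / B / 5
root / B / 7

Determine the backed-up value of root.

A (O): min(1, 6, 4) = 1
B (O): min(5, 7) = 5
root (X): max(1, 5) = 5

5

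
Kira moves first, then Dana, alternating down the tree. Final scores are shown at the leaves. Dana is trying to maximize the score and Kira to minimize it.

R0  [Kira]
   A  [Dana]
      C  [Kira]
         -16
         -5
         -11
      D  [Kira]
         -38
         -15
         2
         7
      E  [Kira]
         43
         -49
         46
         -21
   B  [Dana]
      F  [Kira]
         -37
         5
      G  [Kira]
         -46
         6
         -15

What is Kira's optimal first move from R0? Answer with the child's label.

B

C (Kira): min(-16, -5, -11) = -16
D (Kira): min(-38, -15, 2, 7) = -38
E (Kira): min(43, -49, 46, -21) = -49
A (Dana): max(-16, -38, -49) = -16
F (Kira): min(-37, 5) = -37
G (Kira): min(-46, 6, -15) = -46
B (Dana): max(-37, -46) = -37
R0 (Kira): min(-16, -37) = -37
Kira at R0 wants the lowest of {A=-16, B=-37}, so chooses B.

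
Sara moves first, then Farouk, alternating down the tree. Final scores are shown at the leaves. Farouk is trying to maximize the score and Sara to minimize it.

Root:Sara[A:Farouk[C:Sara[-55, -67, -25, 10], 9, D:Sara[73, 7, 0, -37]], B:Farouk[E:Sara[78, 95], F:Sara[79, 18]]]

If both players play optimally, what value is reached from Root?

9

C (Sara): min(-55, -67, -25, 10) = -67
D (Sara): min(73, 7, 0, -37) = -37
A (Farouk): max(-67, 9, -37) = 9
E (Sara): min(78, 95) = 78
F (Sara): min(79, 18) = 18
B (Farouk): max(78, 18) = 78
Root (Sara): min(9, 78) = 9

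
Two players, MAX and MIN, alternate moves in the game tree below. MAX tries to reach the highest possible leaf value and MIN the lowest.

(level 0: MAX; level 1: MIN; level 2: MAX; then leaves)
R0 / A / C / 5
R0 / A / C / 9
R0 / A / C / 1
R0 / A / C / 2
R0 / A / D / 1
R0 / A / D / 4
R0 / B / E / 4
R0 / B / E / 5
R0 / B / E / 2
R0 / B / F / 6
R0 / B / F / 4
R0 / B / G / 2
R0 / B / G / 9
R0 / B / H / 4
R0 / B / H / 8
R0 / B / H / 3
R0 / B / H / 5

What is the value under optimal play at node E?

E (MAX): max(4, 5, 2) = 5

5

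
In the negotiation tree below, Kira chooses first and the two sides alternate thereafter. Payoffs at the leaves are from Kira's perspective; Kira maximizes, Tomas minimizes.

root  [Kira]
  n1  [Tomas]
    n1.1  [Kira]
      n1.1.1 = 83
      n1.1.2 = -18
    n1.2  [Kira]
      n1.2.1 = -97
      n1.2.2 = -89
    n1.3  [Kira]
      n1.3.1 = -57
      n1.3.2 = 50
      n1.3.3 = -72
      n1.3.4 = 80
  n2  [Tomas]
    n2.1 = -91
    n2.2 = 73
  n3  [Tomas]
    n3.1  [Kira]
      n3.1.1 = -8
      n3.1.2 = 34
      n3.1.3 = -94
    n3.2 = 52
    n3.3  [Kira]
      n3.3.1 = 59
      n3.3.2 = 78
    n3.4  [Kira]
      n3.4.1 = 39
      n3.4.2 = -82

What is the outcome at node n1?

-89

n1.1 (Kira): max(83, -18) = 83
n1.2 (Kira): max(-97, -89) = -89
n1.3 (Kira): max(-57, 50, -72, 80) = 80
n1 (Tomas): min(83, -89, 80) = -89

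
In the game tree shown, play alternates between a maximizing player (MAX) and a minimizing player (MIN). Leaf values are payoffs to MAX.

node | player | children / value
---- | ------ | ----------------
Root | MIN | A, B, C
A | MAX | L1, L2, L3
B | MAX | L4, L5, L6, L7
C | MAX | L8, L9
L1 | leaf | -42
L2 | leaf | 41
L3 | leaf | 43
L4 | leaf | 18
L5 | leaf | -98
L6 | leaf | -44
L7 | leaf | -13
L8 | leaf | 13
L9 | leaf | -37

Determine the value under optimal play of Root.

13

A (MAX): max(-42, 41, 43) = 43
B (MAX): max(18, -98, -44, -13) = 18
C (MAX): max(13, -37) = 13
Root (MIN): min(43, 18, 13) = 13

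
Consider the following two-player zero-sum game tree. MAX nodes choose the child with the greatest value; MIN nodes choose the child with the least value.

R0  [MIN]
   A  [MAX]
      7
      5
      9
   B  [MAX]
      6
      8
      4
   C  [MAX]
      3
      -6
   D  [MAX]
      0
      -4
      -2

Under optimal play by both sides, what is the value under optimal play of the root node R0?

A (MAX): max(7, 5, 9) = 9
B (MAX): max(6, 8, 4) = 8
C (MAX): max(3, -6) = 3
D (MAX): max(0, -4, -2) = 0
R0 (MIN): min(9, 8, 3, 0) = 0

0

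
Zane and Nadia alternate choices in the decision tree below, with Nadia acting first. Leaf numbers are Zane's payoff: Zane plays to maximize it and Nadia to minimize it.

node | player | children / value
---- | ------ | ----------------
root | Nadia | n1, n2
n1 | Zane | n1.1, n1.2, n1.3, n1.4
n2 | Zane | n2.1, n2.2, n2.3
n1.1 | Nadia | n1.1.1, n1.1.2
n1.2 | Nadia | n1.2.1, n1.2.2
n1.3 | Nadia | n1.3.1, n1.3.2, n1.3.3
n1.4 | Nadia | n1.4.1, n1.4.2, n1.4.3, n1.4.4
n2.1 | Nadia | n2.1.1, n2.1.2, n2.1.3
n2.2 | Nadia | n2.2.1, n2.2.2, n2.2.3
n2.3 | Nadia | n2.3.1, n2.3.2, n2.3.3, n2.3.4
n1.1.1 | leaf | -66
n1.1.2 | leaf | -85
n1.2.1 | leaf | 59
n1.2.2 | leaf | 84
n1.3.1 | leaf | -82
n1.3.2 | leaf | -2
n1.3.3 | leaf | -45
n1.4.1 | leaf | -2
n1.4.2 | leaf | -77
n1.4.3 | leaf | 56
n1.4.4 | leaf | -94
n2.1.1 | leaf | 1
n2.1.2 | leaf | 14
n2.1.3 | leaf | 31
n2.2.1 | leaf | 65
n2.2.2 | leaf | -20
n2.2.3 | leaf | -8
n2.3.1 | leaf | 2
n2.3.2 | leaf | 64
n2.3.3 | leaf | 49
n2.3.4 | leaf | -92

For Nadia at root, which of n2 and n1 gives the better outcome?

n2

n2.1 (Nadia): min(1, 14, 31) = 1
n2.2 (Nadia): min(65, -20, -8) = -20
n2.3 (Nadia): min(2, 64, 49, -92) = -92
n2 (Zane): max(1, -20, -92) = 1
n1.1 (Nadia): min(-66, -85) = -85
n1.2 (Nadia): min(59, 84) = 59
n1.3 (Nadia): min(-82, -2, -45) = -82
n1.4 (Nadia): min(-2, -77, 56, -94) = -94
n1 (Zane): max(-85, 59, -82, -94) = 59
Nadia prefers the lower value; n2=1, n1=59. n2 is better since 1 < 59.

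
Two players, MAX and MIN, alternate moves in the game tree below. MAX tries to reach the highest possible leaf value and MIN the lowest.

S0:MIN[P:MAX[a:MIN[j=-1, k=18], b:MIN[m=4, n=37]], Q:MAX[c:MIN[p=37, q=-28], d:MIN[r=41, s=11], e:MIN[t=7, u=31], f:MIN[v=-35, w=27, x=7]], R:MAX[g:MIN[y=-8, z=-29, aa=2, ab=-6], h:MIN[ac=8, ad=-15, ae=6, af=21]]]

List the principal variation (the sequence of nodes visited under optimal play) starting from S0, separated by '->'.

a (MIN): min(-1, 18) = -1
b (MIN): min(4, 37) = 4
P (MAX): max(-1, 4) = 4
c (MIN): min(37, -28) = -28
d (MIN): min(41, 11) = 11
e (MIN): min(7, 31) = 7
f (MIN): min(-35, 27, 7) = -35
Q (MAX): max(-28, 11, 7, -35) = 11
g (MIN): min(-8, -29, 2, -6) = -29
h (MIN): min(8, -15, 6, 21) = -15
R (MAX): max(-29, -15) = -15
S0 (MIN): min(4, 11, -15) = -15
At S0, MIN picks R (lowest: -15).
At R, MAX picks h (highest: -15).
At h, MIN picks ad (lowest: -15).
Terminal value -15.

S0 -> R -> h -> ad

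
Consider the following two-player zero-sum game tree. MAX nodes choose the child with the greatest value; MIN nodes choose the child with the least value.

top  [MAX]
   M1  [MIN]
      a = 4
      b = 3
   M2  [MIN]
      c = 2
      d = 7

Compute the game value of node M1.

M1 (MIN): min(4, 3) = 3

3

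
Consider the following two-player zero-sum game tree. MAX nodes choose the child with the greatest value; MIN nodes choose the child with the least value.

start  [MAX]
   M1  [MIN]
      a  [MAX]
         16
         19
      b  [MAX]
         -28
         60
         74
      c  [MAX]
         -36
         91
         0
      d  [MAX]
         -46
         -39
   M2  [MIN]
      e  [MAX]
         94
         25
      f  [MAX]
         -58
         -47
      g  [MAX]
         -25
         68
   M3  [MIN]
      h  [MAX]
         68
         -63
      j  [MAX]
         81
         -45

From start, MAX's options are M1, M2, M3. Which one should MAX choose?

M3

a (MAX): max(16, 19) = 19
b (MAX): max(-28, 60, 74) = 74
c (MAX): max(-36, 91, 0) = 91
d (MAX): max(-46, -39) = -39
M1 (MIN): min(19, 74, 91, -39) = -39
e (MAX): max(94, 25) = 94
f (MAX): max(-58, -47) = -47
g (MAX): max(-25, 68) = 68
M2 (MIN): min(94, -47, 68) = -47
h (MAX): max(68, -63) = 68
j (MAX): max(81, -45) = 81
M3 (MIN): min(68, 81) = 68
start (MAX): max(-39, -47, 68) = 68
MAX at start wants the highest of {M1=-39, M2=-47, M3=68}, so chooses M3.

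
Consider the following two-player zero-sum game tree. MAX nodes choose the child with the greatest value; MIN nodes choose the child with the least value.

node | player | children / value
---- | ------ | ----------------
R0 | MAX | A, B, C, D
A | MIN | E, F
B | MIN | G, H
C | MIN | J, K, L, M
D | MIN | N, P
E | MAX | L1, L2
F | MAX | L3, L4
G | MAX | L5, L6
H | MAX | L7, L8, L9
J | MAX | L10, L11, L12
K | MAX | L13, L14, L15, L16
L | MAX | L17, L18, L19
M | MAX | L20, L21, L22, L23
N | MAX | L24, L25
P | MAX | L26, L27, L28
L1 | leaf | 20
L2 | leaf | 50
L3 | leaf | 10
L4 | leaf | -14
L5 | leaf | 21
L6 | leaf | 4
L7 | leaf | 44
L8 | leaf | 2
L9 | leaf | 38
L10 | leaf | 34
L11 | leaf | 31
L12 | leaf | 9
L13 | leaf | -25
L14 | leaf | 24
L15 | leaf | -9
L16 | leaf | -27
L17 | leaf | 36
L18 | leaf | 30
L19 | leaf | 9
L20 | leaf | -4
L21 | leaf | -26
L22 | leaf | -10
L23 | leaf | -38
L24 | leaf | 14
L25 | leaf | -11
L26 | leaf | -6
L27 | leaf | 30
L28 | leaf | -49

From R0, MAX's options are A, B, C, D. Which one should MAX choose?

E (MAX): max(20, 50) = 50
F (MAX): max(10, -14) = 10
A (MIN): min(50, 10) = 10
G (MAX): max(21, 4) = 21
H (MAX): max(44, 2, 38) = 44
B (MIN): min(21, 44) = 21
J (MAX): max(34, 31, 9) = 34
K (MAX): max(-25, 24, -9, -27) = 24
L (MAX): max(36, 30, 9) = 36
M (MAX): max(-4, -26, -10, -38) = -4
C (MIN): min(34, 24, 36, -4) = -4
N (MAX): max(14, -11) = 14
P (MAX): max(-6, 30, -49) = 30
D (MIN): min(14, 30) = 14
R0 (MAX): max(10, 21, -4, 14) = 21
MAX at R0 wants the highest of {A=10, B=21, C=-4, D=14}, so chooses B.

B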